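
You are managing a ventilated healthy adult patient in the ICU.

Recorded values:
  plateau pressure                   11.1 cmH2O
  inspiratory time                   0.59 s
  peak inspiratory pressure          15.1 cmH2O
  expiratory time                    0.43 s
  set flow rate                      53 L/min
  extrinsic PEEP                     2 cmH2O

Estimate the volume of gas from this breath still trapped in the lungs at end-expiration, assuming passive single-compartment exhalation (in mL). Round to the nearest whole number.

Flow: 53 L/min ÷ 60 = 0.8833 L/s.
Vt = flow × Ti = 0.8833 L/s × 0.59 s × 1000 mL/L = 521.15 mL.
R = (PIP − Pplat)/V̇ = (15.1 − 11.1) / 0.8833 = 4.0/0.8833 = 4.528 cmH2O·s/L.
C = Vt/(Pplat − PEEP) = 521.15 / (11.1 − 2) = 521.15/9.1 = 57.269 mL/cmH2O.
τ = R × C = 4.528 × 0.05727 L/cmH2O = 0.2593 s.
Fraction remaining = e^(−Te/τ) = e^(−0.43/0.2593) = 0.1905.
Trapped volume = 521.15 × 0.1905 = 99.279 mL.

99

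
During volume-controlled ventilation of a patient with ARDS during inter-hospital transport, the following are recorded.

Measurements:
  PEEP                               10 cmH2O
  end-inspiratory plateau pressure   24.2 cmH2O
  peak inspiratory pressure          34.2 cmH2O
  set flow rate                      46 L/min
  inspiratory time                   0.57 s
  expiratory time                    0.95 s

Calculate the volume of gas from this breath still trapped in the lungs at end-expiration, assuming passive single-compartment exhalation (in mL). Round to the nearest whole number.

41

Flow: 46 L/min ÷ 60 = 0.7667 L/s.
Vt = flow × Ti = 0.7667 L/s × 0.57 s × 1000 mL/L = 437.02 mL.
R = (PIP − Pplat)/V̇ = (34.2 − 24.2) / 0.7667 = 10.0/0.7667 = 13.043 cmH2O·s/L.
C = Vt/(Pplat − PEEP) = 437.02 / (24.2 − 10) = 437.02/14.2 = 30.776 mL/cmH2O.
τ = R × C = 13.043 × 0.03078 L/cmH2O = 0.4015 s.
Fraction remaining = e^(−Te/τ) = e^(−0.95/0.4015) = 0.09384.
Trapped volume = 437.02 × 0.09384 = 41.01 mL.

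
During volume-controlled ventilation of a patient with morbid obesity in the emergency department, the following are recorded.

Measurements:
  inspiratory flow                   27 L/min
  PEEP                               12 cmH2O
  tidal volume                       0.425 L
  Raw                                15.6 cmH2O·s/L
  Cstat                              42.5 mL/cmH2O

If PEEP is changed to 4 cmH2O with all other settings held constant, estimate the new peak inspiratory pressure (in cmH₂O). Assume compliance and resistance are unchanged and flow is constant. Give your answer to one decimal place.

21.0

Flow: 27 L/min ÷ 60 = 0.45 L/s.
PIP = Vt/C + R·V̇ + PEEP (constant-flow equation of motion).
Only the baseline term changes: ΔPIP = ΔPEEP = 4 − 12 = -8.0 cmH2O.
Original PIP = 425/42.5 + 15.6×0.45 + 12 = 29.02 cmH2O; new PIP = 29.02 + (-8.0) = 21.02 cmH2O.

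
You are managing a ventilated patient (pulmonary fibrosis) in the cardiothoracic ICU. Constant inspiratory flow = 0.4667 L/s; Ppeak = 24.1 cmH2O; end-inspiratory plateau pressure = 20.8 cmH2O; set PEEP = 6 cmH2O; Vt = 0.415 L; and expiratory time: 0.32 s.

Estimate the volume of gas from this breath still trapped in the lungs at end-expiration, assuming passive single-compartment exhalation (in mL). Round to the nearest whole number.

83

R = (PIP − Pplat)/V̇ = (24.1 − 20.8) / 0.4667 = 3.3/0.4667 = 7.071 cmH2O·s/L.
C = Vt/(Pplat − PEEP) = 415.0 / (20.8 − 6) = 415.0/14.8 = 28.041 mL/cmH2O.
τ = R × C = 7.071 × 0.02804 L/cmH2O = 0.1983 s.
Fraction remaining = e^(−Te/τ) = e^(−0.32/0.1983) = 0.1991.
Trapped volume = 415.0 × 0.1991 = 82.627 mL.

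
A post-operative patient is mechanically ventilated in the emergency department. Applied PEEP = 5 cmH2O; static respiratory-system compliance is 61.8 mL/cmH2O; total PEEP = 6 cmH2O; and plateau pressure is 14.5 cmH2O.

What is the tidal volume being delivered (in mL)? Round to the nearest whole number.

525

End-expiratory occlusion gives total PEEP = 6 cmH2O (intrinsic PEEP = 6 − 5 = 1). Use total PEEP for the elastic gradient.
Vt = Cstat × (Pplat − PEEPtotal) = 61.8 × (14.5 − 6) = 61.8 × 8.5 = 525.3 mL.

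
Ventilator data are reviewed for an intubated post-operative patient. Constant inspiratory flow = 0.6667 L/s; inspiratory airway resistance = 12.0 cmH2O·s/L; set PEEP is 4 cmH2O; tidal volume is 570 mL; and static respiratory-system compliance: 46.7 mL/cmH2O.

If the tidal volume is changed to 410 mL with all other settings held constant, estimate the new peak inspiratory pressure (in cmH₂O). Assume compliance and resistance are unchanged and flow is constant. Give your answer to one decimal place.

20.8

PIP = Vt/C + R·V̇ + PEEP (constant-flow equation of motion).
Only the elastic term changes: ΔPIP = ΔVt / C = (410 − 570) / 46.7 = -3.426 cmH2O.
Original PIP = 570/46.7 + 12.0×0.6667 + 4 = 24.206 cmH2O; new PIP = 24.206 + (-3.426) = 20.78 cmH2O.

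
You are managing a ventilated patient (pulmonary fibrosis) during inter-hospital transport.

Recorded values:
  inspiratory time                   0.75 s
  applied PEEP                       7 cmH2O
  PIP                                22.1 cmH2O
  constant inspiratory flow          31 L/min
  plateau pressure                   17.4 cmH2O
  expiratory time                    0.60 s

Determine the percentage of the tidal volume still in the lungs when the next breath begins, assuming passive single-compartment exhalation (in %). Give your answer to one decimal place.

Flow: 31 L/min ÷ 60 = 0.5167 L/s.
Vt = flow × Ti = 0.5167 L/s × 0.75 s × 1000 mL/L = 387.53 mL.
R = (PIP − Pplat)/V̇ = (22.1 − 17.4) / 0.5167 = 4.7/0.5167 = 9.096 cmH2O·s/L.
C = Vt/(Pplat − PEEP) = 387.53 / (17.4 − 7) = 387.53/10.4 = 37.263 mL/cmH2O.
τ = R × C = 9.096 × 0.03726 L/cmH2O = 0.3389 s.
Fraction remaining at end-expiration = e^(−Te/τ) = e^(−0.60/0.3389) = 0.1703 → 17.03%.

17.0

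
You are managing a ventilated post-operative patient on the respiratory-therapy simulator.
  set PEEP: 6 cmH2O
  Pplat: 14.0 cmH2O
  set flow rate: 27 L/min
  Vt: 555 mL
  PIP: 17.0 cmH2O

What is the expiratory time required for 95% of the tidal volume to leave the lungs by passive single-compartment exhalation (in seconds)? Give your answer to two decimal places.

Flow: 27 L/min ÷ 60 = 0.45 L/s.
R = (PIP − Pplat)/V̇ = (17.0 − 14.0) / 0.45 = 3.0/0.45 = 6.667 cmH2O·s/L.
C = Vt/(Pplat − PEEP) = 555.0 / (14.0 − 6) = 555.0/8.0 = 69.375 mL/cmH2O.
τ = R × C = 6.667 × 0.06938 L/cmH2O = 0.4626 s.
t = −τ·ln(1 − 0.95) = −0.4626·ln(0.05) = 1.386 s.

1.39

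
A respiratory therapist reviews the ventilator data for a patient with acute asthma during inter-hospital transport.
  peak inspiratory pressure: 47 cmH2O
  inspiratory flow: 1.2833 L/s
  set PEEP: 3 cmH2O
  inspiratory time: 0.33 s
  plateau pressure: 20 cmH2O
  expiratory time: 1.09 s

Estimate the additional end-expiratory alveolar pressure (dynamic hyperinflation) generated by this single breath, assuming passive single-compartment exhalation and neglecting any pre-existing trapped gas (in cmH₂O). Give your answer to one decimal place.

2.1

Vt = flow × Ti = 1.2833 L/s × 0.33 s × 1000 mL/L = 423.49 mL.
R = (PIP − Pplat)/V̇ = (47 − 20) / 1.2833 = 27.0/1.2833 = 21.04 cmH2O·s/L.
C = Vt/(Pplat − PEEP) = 423.49 / (20 − 3) = 423.49/17.0 = 24.911 mL/cmH2O.
τ = R × C = 21.04 × 0.02491 L/cmH2O = 0.5241 s.
Fraction remaining = e^(−Te/τ) = e^(−1.09/0.5241) = 0.125; trapped volume = 423.49 × 0.125 = 52.936 mL.
Additional alveolar pressure from trapping ≈ V_trapped / C = 52.936 / 24.911 = 2.125 cmH2O.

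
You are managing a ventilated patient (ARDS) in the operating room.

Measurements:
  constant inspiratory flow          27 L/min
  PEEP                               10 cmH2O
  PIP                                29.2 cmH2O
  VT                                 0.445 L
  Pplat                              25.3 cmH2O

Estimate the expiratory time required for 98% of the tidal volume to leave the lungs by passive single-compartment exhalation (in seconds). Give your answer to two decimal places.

0.99

Flow: 27 L/min ÷ 60 = 0.45 L/s.
R = (PIP − Pplat)/V̇ = (29.2 − 25.3) / 0.45 = 3.9/0.45 = 8.667 cmH2O·s/L.
C = Vt/(Pplat − PEEP) = 445.0 / (25.3 − 10) = 445.0/15.3 = 29.085 mL/cmH2O.
τ = R × C = 8.667 × 0.02909 L/cmH2O = 0.2521 s.
t = −τ·ln(1 − 0.98) = −0.2521·ln(0.02) = 0.9862 s.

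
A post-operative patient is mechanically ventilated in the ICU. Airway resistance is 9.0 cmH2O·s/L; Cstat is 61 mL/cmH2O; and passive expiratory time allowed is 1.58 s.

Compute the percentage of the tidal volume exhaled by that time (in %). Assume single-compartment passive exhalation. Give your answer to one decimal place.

94.4

τ = R × C = 9.0 × 61 mL/cmH2O = 9.0 × 0.061 L/cmH2O = 0.549 s.
Passive exhalation: V(t)/V₀ = e^(−t/τ) = e^(−1.58/0.549) = 0.05625.
Fraction exhaled = 1 − 0.05625 = 0.9438 → 94.38%.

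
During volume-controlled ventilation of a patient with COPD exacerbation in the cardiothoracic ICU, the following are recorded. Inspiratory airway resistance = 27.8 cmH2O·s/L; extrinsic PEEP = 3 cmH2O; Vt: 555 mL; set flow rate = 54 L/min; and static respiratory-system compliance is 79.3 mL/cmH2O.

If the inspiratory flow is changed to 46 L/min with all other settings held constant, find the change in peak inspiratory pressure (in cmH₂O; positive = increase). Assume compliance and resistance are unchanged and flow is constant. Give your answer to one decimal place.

-3.7

Flow: 54 L/min ÷ 60 = 0.9 L/s.
New flow: 46 L/min ÷ 60 = 0.7667 L/s.
PIP = Vt/C + R·V̇ + PEEP (constant-flow equation of motion).
Only the resistive term changes: ΔPIP = R × ΔV̇ = 27.8 × (0.7667 − 0.9) = 27.8 × -0.1333 = -3.706 cmH2O.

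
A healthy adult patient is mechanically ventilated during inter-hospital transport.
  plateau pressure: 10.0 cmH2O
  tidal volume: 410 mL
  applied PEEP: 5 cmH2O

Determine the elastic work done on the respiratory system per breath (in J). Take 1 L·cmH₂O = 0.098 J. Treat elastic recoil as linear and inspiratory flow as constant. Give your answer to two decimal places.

0.10

Elastic work ≈ ½ × (Pplat − PEEP) × Vt = 0.5 × (10.0 − 5) × 0.410 L = 0.5 × 5.0 × 0.410 = 1.025 L·cmH2O.
× 0.098 J/(L·cmH2O) → 0.1005 J.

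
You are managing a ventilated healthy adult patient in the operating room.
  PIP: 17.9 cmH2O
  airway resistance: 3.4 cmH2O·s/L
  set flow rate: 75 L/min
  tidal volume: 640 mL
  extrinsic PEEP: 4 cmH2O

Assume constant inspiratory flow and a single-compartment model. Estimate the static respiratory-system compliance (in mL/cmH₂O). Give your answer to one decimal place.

66.3

Flow: 75 L/min ÷ 60 = 1.25 L/s.
Equation of motion (constant flow): PIP = Vt/C + R·V̇ + PEEP.
Vt/C = PIP − R·V̇ − PEEP = 17.9 − 3.4×1.25 − 4 = 17.9 − 4.25 − 4 = 9.65 cmH2O.
C = Vt / 9.65 = 640 / 9.65 = 66.321 mL/cmH2O.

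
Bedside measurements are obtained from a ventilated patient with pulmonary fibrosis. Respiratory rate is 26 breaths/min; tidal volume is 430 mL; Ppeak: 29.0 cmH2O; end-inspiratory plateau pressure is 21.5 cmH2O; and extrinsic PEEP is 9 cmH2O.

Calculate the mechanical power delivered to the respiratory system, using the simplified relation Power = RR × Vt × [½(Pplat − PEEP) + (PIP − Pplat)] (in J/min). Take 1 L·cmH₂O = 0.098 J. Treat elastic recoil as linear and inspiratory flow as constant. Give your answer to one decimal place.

Per-breath work = Vt × [½(Pplat−PEEP) + (PIP−Pplat)] = 0.430 × [0.5×12.5 + 7.5] = 0.430 × 13.75 = 5.913 L·cmH2O.
Power = 26 × 5.913 = 153.74 L·cmH2O/min.
× 0.098 J/(L·cmH2O) → 15.067 J/min.

15.1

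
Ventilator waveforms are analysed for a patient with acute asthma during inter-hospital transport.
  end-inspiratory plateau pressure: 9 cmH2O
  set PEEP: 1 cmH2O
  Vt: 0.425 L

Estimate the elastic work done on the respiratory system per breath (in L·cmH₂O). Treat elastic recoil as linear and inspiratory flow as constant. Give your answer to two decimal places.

Elastic work ≈ ½ × (Pplat − PEEP) × Vt = 0.5 × (9 − 1) × 0.425 L = 0.5 × 8.0 × 0.425 = 1.7 L·cmH2O.

1.70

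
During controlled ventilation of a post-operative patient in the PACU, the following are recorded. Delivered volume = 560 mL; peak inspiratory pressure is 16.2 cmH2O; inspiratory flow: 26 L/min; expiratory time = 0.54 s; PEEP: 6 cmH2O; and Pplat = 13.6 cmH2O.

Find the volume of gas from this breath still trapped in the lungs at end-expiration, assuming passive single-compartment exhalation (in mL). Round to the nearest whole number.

165

Flow: 26 L/min ÷ 60 = 0.4333 L/s.
R = (PIP − Pplat)/V̇ = (16.2 − 13.6) / 0.4333 = 2.6/0.4333 = 6.0 cmH2O·s/L.
C = Vt/(Pplat − PEEP) = 560.0 / (13.6 − 6) = 560.0/7.6 = 73.684 mL/cmH2O.
τ = R × C = 6.0 × 0.07368 L/cmH2O = 0.4421 s.
Fraction remaining = e^(−Te/τ) = e^(−0.54/0.4421) = 0.2948.
Trapped volume = 560.0 × 0.2948 = 165.09 mL.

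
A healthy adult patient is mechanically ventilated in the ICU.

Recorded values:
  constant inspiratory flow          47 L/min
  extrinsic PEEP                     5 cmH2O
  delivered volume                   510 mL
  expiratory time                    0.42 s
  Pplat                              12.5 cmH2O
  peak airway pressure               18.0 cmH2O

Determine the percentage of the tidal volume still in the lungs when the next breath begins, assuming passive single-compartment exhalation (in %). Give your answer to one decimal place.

Flow: 47 L/min ÷ 60 = 0.7833 L/s.
R = (PIP − Pplat)/V̇ = (18.0 − 12.5) / 0.7833 = 5.5/0.7833 = 7.022 cmH2O·s/L.
C = Vt/(Pplat − PEEP) = 510.0 / (12.5 − 5) = 510.0/7.5 = 68.0 mL/cmH2O.
τ = R × C = 7.022 × 0.068 L/cmH2O = 0.4775 s.
Fraction remaining at end-expiration = e^(−Te/τ) = e^(−0.42/0.4775) = 0.415 → 41.5%.

41.5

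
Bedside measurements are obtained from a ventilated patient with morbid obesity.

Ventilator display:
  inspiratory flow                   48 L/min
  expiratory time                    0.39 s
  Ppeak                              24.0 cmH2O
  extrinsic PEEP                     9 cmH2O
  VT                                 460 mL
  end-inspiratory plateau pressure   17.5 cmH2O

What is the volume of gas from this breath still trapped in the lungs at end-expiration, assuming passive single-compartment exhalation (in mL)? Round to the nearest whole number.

Flow: 48 L/min ÷ 60 = 0.8 L/s.
R = (PIP − Pplat)/V̇ = (24.0 − 17.5) / 0.8 = 6.5/0.8 = 8.125 cmH2O·s/L.
C = Vt/(Pplat − PEEP) = 460.0 / (17.5 − 9) = 460.0/8.5 = 54.118 mL/cmH2O.
τ = R × C = 8.125 × 0.05412 L/cmH2O = 0.4397 s.
Fraction remaining = e^(−Te/τ) = e^(−0.39/0.4397) = 0.4119.
Trapped volume = 460.0 × 0.4119 = 189.47 mL.

189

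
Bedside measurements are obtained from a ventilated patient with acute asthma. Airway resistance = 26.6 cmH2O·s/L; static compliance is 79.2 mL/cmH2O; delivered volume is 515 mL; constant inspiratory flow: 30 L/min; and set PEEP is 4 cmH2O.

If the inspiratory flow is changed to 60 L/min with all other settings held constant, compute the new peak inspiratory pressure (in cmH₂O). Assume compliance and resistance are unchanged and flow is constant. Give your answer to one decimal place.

37.1

Flow: 30 L/min ÷ 60 = 0.5 L/s.
New flow: 60 L/min ÷ 60 = 1 L/s.
PIP = Vt/C + R·V̇ + PEEP (constant-flow equation of motion).
Only the resistive term changes: ΔPIP = R × ΔV̇ = 26.6 × (1 − 0.5) = 26.6 × 0.5 = 13.3 cmH2O.
Original PIP = 515/79.2 + 26.6×0.5 + 4 = 23.803 cmH2O; new PIP = 23.803 + (13.3) = 37.103 cmH2O.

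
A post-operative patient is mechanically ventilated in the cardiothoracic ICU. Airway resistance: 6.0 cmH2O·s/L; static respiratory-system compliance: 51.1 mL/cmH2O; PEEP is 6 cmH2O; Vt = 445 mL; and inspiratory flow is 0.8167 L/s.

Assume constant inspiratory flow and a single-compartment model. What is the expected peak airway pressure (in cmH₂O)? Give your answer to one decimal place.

Equation of motion (constant flow): PIP = Vt/C + R·V̇ + PEEP.
PIP = 445/51.1 + 6.0×0.8167 + 6 = 8.708 + 4.9 + 6 = 19.608 cmH2O.

19.6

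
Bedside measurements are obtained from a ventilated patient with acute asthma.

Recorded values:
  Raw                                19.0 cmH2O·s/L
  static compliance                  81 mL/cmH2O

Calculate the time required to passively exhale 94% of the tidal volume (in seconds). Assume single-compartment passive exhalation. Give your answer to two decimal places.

4.33

τ = R × C = 19.0 × 81 mL/cmH2O = 19.0 × 0.081 L/cmH2O = 1.539 s.
Exhaled fraction f = 1 − e^(−t/τ) → t = −τ·ln(1 − f) = −1.539·ln(0.06) = 4.33 s.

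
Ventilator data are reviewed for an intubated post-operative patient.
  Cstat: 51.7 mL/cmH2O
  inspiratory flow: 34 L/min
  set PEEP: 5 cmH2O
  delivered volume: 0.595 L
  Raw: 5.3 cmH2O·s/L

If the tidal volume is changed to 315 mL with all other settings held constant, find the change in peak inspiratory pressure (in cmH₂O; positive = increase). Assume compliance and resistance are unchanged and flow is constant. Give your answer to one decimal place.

PIP = Vt/C + R·V̇ + PEEP (constant-flow equation of motion).
Only the elastic term changes: ΔPIP = ΔVt / C = (315 − 595) / 51.7 = -5.416 cmH2O.

-5.4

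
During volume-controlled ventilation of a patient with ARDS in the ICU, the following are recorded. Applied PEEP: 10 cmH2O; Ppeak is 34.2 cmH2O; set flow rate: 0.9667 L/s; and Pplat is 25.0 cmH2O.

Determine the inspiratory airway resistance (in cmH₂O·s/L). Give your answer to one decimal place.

9.5

Raw = (PIP − Pplat) / flow = (34.2 − 25.0) / 0.9667 = 9.2 / 0.9667 = 9.517 cmH2O·s/L.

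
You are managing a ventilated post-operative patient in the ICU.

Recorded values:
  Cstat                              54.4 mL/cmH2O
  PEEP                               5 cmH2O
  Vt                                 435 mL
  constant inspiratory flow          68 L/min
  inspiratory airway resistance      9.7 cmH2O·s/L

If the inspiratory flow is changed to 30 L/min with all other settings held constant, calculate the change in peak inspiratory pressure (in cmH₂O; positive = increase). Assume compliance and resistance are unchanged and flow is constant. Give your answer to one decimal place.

-6.1

Flow: 68 L/min ÷ 60 = 1.1333 L/s.
New flow: 30 L/min ÷ 60 = 0.5 L/s.
PIP = Vt/C + R·V̇ + PEEP (constant-flow equation of motion).
Only the resistive term changes: ΔPIP = R × ΔV̇ = 9.7 × (0.5 − 1.1333) = 9.7 × -0.6333 = -6.143 cmH2O.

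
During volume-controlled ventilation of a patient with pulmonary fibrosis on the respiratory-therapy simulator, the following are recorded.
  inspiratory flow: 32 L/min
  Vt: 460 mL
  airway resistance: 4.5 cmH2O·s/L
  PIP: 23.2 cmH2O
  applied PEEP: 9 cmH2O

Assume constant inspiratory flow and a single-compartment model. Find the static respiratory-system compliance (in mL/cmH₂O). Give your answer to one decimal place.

Flow: 32 L/min ÷ 60 = 0.5333 L/s.
Equation of motion (constant flow): PIP = Vt/C + R·V̇ + PEEP.
Vt/C = PIP − R·V̇ − PEEP = 23.2 − 4.5×0.5333 − 9 = 23.2 − 2.4 − 9 = 11.8 cmH2O.
C = Vt / 11.8 = 460 / 11.8 = 38.983 mL/cmH2O.

39.0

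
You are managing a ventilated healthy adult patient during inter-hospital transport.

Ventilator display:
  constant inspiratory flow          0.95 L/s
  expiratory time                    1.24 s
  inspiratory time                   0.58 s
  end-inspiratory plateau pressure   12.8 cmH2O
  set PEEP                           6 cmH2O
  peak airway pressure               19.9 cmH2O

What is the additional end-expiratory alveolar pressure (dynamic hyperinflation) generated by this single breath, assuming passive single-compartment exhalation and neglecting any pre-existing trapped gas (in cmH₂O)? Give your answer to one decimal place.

0.9

Vt = flow × Ti = 0.95 L/s × 0.58 s × 1000 mL/L = 551.0 mL.
R = (PIP − Pplat)/V̇ = (19.9 − 12.8) / 0.95 = 7.1/0.95 = 7.474 cmH2O·s/L.
C = Vt/(Pplat − PEEP) = 551.0 / (12.8 − 6) = 551.0/6.8 = 81.029 mL/cmH2O.
τ = R × C = 7.474 × 0.08103 L/cmH2O = 0.6056 s.
Fraction remaining = e^(−Te/τ) = e^(−1.24/0.6056) = 0.129; trapped volume = 551.0 × 0.129 = 71.079 mL.
Additional alveolar pressure from trapping ≈ V_trapped / C = 71.079 / 81.029 = 0.8772 cmH2O.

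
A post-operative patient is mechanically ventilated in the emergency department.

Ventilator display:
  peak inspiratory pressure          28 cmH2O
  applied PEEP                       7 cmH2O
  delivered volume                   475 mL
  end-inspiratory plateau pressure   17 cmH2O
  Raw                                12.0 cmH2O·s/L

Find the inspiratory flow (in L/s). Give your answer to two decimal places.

0.92

flow = (PIP − Pplat) / Raw = 11.0 / 12.0 = 0.9167 L/s.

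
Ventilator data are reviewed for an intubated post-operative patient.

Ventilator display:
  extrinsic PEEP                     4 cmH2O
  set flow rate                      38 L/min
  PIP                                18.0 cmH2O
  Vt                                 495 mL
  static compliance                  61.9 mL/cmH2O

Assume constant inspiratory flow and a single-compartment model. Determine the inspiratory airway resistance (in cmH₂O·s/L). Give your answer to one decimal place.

Flow: 38 L/min ÷ 60 = 0.6333 L/s.
Equation of motion (constant flow): PIP = Vt/C + R·V̇ + PEEP.
R·V̇ = PIP − Vt/C − PEEP = 18.0 − 495/61.9 − 4 = 18.0 − 7.997 − 4 = 6.003 cmH2O.
R = 6.003 / 0.6333 = 9.479 cmH2O·s/L.

9.5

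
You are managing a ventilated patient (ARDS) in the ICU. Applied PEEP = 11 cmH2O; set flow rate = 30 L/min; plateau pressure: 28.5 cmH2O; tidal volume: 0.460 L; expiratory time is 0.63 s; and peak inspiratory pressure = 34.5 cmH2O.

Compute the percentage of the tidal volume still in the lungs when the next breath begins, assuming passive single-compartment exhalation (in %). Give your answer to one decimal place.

13.6

Flow: 30 L/min ÷ 60 = 0.5 L/s.
R = (PIP − Pplat)/V̇ = (34.5 − 28.5) / 0.5 = 6.0/0.5 = 12.0 cmH2O·s/L.
C = Vt/(Pplat − PEEP) = 460.0 / (28.5 − 11) = 460.0/17.5 = 26.286 mL/cmH2O.
τ = R × C = 12.0 × 0.02629 L/cmH2O = 0.3155 s.
Fraction remaining at end-expiration = e^(−Te/τ) = e^(−0.63/0.3155) = 0.1358 → 13.58%.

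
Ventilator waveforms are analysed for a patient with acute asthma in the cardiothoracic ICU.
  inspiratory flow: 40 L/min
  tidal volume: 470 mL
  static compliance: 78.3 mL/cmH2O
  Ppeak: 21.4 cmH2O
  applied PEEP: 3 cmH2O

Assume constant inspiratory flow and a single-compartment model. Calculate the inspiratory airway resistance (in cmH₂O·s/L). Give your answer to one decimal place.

Flow: 40 L/min ÷ 60 = 0.6667 L/s.
Equation of motion (constant flow): PIP = Vt/C + R·V̇ + PEEP.
R·V̇ = PIP − Vt/C − PEEP = 21.4 − 470/78.3 − 3 = 21.4 − 6.003 − 3 = 12.397 cmH2O.
R = 12.397 / 0.6667 = 18.595 cmH2O·s/L.

18.6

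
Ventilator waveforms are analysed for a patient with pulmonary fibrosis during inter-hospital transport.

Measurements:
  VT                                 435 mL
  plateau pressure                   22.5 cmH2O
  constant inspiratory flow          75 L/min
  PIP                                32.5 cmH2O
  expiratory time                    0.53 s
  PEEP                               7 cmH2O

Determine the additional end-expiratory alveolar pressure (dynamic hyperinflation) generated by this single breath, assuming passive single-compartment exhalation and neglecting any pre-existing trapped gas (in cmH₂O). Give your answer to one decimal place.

1.5

Flow: 75 L/min ÷ 60 = 1.25 L/s.
R = (PIP − Pplat)/V̇ = (32.5 − 22.5) / 1.25 = 10.0/1.25 = 8.0 cmH2O·s/L.
C = Vt/(Pplat − PEEP) = 435.0 / (22.5 − 7) = 435.0/15.5 = 28.065 mL/cmH2O.
τ = R × C = 8.0 × 0.02807 L/cmH2O = 0.2246 s.
Fraction remaining = e^(−Te/τ) = e^(−0.53/0.2246) = 0.09444; trapped volume = 435.0 × 0.09444 = 41.081 mL.
Additional alveolar pressure from trapping ≈ V_trapped / C = 41.081 / 28.065 = 1.464 cmH2O.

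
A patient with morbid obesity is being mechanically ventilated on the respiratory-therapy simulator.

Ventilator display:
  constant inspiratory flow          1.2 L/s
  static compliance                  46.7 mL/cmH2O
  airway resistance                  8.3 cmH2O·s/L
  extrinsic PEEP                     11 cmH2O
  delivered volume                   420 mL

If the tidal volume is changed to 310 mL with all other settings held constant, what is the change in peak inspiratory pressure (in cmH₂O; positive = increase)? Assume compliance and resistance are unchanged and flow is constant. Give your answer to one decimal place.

-2.4

PIP = Vt/C + R·V̇ + PEEP (constant-flow equation of motion).
Only the elastic term changes: ΔPIP = ΔVt / C = (310 − 420) / 46.7 = -2.355 cmH2O.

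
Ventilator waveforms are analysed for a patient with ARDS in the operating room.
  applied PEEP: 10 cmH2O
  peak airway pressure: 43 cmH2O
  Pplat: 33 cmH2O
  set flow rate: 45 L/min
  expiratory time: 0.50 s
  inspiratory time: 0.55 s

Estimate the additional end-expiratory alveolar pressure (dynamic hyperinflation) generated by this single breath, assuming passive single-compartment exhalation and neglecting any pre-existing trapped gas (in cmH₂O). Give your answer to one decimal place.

Flow: 45 L/min ÷ 60 = 0.75 L/s.
Vt = flow × Ti = 0.75 L/s × 0.55 s × 1000 mL/L = 412.5 mL.
R = (PIP − Pplat)/V̇ = (43 − 33) / 0.75 = 10.0/0.75 = 13.333 cmH2O·s/L.
C = Vt/(Pplat − PEEP) = 412.5 / (33 − 10) = 412.5/23.0 = 17.935 mL/cmH2O.
τ = R × C = 13.333 × 0.01794 L/cmH2O = 0.2392 s.
Fraction remaining = e^(−Te/τ) = e^(−0.50/0.2392) = 0.1236; trapped volume = 412.5 × 0.1236 = 50.985 mL.
Additional alveolar pressure from trapping ≈ V_trapped / C = 50.985 / 17.935 = 2.843 cmH2O.

2.8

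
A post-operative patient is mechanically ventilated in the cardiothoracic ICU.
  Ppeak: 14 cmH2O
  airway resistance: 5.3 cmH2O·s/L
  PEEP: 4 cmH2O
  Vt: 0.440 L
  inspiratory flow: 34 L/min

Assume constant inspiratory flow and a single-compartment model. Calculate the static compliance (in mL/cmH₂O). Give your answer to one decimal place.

Flow: 34 L/min ÷ 60 = 0.5667 L/s.
Equation of motion (constant flow): PIP = Vt/C + R·V̇ + PEEP.
Vt/C = PIP − R·V̇ − PEEP = 14 − 5.3×0.5667 − 4 = 14 − 3.004 − 4 = 6.996 cmH2O.
C = Vt / 6.996 = 440 / 6.996 = 62.893 mL/cmH2O.

62.9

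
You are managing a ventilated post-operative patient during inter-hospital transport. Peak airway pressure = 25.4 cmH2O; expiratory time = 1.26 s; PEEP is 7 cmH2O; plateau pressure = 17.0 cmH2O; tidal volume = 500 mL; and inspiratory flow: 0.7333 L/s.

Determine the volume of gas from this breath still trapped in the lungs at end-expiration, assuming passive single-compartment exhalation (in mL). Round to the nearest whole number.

R = (PIP − Pplat)/V̇ = (25.4 − 17.0) / 0.7333 = 8.4/0.7333 = 11.455 cmH2O·s/L.
C = Vt/(Pplat − PEEP) = 500.0 / (17.0 − 7) = 500.0/10.0 = 50.0 mL/cmH2O.
τ = R × C = 11.455 × 0.05 L/cmH2O = 0.5728 s.
Fraction remaining = e^(−Te/τ) = e^(−1.26/0.5728) = 0.1108.
Trapped volume = 500.0 × 0.1108 = 55.4 mL.

55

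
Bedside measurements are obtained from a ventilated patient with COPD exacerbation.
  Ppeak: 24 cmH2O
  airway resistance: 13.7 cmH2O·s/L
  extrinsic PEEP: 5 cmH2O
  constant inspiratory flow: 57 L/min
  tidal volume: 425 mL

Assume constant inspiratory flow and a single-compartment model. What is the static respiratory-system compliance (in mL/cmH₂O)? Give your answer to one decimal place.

71.0

Flow: 57 L/min ÷ 60 = 0.95 L/s.
Equation of motion (constant flow): PIP = Vt/C + R·V̇ + PEEP.
Vt/C = PIP − R·V̇ − PEEP = 24 − 13.7×0.95 − 5 = 24 − 13.015 − 5 = 5.985 cmH2O.
C = Vt / 5.985 = 425 / 5.985 = 71.011 mL/cmH2O.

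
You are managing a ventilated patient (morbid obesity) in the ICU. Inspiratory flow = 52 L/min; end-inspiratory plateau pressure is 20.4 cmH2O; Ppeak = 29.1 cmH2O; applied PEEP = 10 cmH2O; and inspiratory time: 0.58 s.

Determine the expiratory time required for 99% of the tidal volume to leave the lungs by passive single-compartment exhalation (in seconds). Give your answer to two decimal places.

Flow: 52 L/min ÷ 60 = 0.8667 L/s.
Vt = flow × Ti = 0.8667 L/s × 0.58 s × 1000 mL/L = 502.69 mL.
R = (PIP − Pplat)/V̇ = (29.1 − 20.4) / 0.8667 = 8.7/0.8667 = 10.038 cmH2O·s/L.
C = Vt/(Pplat − PEEP) = 502.69 / (20.4 − 10) = 502.69/10.4 = 48.336 mL/cmH2O.
τ = R × C = 10.038 × 0.04834 L/cmH2O = 0.4852 s.
t = −τ·ln(1 − 0.99) = −0.4852·ln(0.01) = 2.234 s.

2.23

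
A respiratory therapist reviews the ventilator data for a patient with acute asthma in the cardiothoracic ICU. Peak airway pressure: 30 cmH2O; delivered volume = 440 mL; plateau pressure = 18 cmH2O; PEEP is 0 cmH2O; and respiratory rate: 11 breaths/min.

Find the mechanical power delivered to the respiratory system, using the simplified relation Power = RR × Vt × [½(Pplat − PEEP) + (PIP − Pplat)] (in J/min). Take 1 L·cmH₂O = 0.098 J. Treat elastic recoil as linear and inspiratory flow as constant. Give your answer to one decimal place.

Per-breath work = Vt × [½(Pplat−PEEP) + (PIP−Pplat)] = 0.440 × [0.5×18.0 + 12.0] = 0.440 × 21.0 = 9.24 L·cmH2O.
Power = 11 × 9.24 = 101.64 L·cmH2O/min.
× 0.098 J/(L·cmH2O) → 9.961 J/min.

10.0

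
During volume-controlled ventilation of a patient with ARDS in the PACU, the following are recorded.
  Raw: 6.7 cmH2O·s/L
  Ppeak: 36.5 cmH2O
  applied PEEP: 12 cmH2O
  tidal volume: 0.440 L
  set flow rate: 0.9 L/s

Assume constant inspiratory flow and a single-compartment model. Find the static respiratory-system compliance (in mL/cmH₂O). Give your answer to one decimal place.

Equation of motion (constant flow): PIP = Vt/C + R·V̇ + PEEP.
Vt/C = PIP − R·V̇ − PEEP = 36.5 − 6.7×0.9 − 12 = 36.5 − 6.03 − 12 = 18.47 cmH2O.
C = Vt / 18.47 = 440 / 18.47 = 23.822 mL/cmH2O.

23.8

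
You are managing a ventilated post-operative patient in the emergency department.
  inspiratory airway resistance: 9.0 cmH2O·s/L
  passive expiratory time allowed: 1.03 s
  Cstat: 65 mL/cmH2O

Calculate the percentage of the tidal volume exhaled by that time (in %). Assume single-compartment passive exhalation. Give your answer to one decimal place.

τ = R × C = 9.0 × 65 mL/cmH2O = 9.0 × 0.065 L/cmH2O = 0.585 s.
Passive exhalation: V(t)/V₀ = e^(−t/τ) = e^(−1.03/0.585) = 0.1719.
Fraction exhaled = 1 − 0.1719 = 0.8281 → 82.81%.

82.8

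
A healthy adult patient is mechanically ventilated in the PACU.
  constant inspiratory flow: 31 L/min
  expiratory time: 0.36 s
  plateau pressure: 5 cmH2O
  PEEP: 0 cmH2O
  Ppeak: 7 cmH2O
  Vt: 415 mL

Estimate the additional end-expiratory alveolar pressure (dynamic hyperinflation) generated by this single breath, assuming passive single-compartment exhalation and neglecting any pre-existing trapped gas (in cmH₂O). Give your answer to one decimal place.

Flow: 31 L/min ÷ 60 = 0.5167 L/s.
R = (PIP − Pplat)/V̇ = (7 − 5) / 0.5167 = 2.0/0.5167 = 3.871 cmH2O·s/L.
C = Vt/(Pplat − PEEP) = 415.0 / (5 − 0) = 415.0/5.0 = 83.0 mL/cmH2O.
τ = R × C = 3.871 × 0.083 L/cmH2O = 0.3213 s.
Fraction remaining = e^(−Te/τ) = e^(−0.36/0.3213) = 0.3261; trapped volume = 415.0 × 0.3261 = 135.33 mL.
Additional alveolar pressure from trapping ≈ V_trapped / C = 135.33 / 83.0 = 1.63 cmH2O.

1.6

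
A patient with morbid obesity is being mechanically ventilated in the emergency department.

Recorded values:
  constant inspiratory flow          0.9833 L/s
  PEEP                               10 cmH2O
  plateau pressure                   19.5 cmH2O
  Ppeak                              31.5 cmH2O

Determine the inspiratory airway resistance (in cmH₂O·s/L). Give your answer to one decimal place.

Raw = (PIP − Pplat) / flow = (31.5 − 19.5) / 0.9833 = 12.0 / 0.9833 = 12.204 cmH2O·s/L.

12.2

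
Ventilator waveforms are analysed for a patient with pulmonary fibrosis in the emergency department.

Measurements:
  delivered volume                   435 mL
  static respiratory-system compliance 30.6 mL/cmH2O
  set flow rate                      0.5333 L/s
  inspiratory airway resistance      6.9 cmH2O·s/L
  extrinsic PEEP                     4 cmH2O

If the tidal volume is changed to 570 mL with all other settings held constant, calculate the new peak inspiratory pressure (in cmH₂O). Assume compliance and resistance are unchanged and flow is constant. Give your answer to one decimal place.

26.3

PIP = Vt/C + R·V̇ + PEEP (constant-flow equation of motion).
Only the elastic term changes: ΔPIP = ΔVt / C = (570 − 435) / 30.6 = 4.412 cmH2O.
Original PIP = 435/30.6 + 6.9×0.5333 + 4 = 21.895 cmH2O; new PIP = 21.895 + (4.412) = 26.307 cmH2O.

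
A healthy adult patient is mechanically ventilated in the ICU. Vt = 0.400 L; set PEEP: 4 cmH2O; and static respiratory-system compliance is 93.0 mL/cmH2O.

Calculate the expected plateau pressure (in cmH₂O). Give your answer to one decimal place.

8.3

Pplat = PEEP + Vt / Cstat = 4 + 400 / 93.0 = 4 + 4.301 = 8.301 cmH2O.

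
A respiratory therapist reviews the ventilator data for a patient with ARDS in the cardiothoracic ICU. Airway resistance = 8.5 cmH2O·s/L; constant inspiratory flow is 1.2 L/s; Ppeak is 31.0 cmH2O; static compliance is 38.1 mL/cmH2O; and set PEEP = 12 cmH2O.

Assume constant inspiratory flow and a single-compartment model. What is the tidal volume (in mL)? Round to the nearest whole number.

335

Equation of motion (constant flow): PIP = Vt/C + R·V̇ + PEEP.
Vt/C = PIP − R·V̇ − PEEP = 31.0 − 10.2 − 12 = 8.8 cmH2O.
Vt = C × 8.8 = 38.1 × 8.8 = 335.28 mL.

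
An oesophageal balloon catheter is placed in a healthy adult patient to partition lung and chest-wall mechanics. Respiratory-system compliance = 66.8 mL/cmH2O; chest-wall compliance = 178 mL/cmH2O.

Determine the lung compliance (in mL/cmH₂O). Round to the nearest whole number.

1/CL = 1/Crs − 1/Ccw.
1/CL = 1/66.8 − 1/178 = 0.009352.
CL = 106.93 mL/cmH2O.

107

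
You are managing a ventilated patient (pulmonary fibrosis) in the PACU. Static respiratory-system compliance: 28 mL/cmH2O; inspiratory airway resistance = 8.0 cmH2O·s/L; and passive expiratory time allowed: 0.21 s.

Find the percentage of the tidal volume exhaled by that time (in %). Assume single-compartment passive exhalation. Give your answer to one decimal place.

τ = R × C = 8.0 × 28 mL/cmH2O = 8.0 × 0.028 L/cmH2O = 0.224 s.
Passive exhalation: V(t)/V₀ = e^(−t/τ) = e^(−0.21/0.224) = 0.3916.
Fraction exhaled = 1 − 0.3916 = 0.6084 → 60.84%.

60.8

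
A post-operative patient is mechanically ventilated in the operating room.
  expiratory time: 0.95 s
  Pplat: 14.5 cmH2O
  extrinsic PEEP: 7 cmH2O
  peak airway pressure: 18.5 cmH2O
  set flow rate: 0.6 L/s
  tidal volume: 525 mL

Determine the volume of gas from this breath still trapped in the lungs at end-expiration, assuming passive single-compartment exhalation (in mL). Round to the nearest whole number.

69

R = (PIP − Pplat)/V̇ = (18.5 − 14.5) / 0.6 = 4.0/0.6 = 6.667 cmH2O·s/L.
C = Vt/(Pplat − PEEP) = 525.0 / (14.5 − 7) = 525.0/7.5 = 70.0 mL/cmH2O.
τ = R × C = 6.667 × 0.07 L/cmH2O = 0.4667 s.
Fraction remaining = e^(−Te/τ) = e^(−0.95/0.4667) = 0.1306.
Trapped volume = 525.0 × 0.1306 = 68.565 mL.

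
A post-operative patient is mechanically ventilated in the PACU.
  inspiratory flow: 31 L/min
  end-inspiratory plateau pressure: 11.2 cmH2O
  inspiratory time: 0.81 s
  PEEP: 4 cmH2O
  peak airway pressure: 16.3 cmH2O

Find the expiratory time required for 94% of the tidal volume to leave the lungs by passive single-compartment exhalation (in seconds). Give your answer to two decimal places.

1.61

Flow: 31 L/min ÷ 60 = 0.5167 L/s.
Vt = flow × Ti = 0.5167 L/s × 0.81 s × 1000 mL/L = 418.53 mL.
R = (PIP − Pplat)/V̇ = (16.3 − 11.2) / 0.5167 = 5.1/0.5167 = 9.87 cmH2O·s/L.
C = Vt/(Pplat − PEEP) = 418.53 / (11.2 − 4) = 418.53/7.2 = 58.129 mL/cmH2O.
τ = R × C = 9.87 × 0.05813 L/cmH2O = 0.5737 s.
t = −τ·ln(1 − 0.94) = −0.5737·ln(0.06) = 1.614 s.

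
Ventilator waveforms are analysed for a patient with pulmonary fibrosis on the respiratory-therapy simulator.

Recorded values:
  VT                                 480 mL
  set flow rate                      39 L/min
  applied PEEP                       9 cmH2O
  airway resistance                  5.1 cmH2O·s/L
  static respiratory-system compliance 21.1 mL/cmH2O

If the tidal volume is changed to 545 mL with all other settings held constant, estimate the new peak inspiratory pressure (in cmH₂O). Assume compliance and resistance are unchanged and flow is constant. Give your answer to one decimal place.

Flow: 39 L/min ÷ 60 = 0.65 L/s.
PIP = Vt/C + R·V̇ + PEEP (constant-flow equation of motion).
Only the elastic term changes: ΔPIP = ΔVt / C = (545 − 480) / 21.1 = 3.081 cmH2O.
Original PIP = 480/21.1 + 5.1×0.65 + 9 = 35.064 cmH2O; new PIP = 35.064 + (3.081) = 38.145 cmH2O.

38.1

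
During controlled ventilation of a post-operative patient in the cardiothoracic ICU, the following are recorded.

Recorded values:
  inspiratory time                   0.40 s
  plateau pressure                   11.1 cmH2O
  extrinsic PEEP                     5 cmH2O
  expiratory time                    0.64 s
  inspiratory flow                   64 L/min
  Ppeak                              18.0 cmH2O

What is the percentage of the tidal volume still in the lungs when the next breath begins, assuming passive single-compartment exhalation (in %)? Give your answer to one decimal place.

24.3

Flow: 64 L/min ÷ 60 = 1.0667 L/s.
Vt = flow × Ti = 1.0667 L/s × 0.40 s × 1000 mL/L = 426.68 mL.
R = (PIP − Pplat)/V̇ = (18.0 − 11.1) / 1.0667 = 6.9/1.0667 = 6.469 cmH2O·s/L.
C = Vt/(Pplat − PEEP) = 426.68 / (11.1 − 5) = 426.68/6.1 = 69.948 mL/cmH2O.
τ = R × C = 6.469 × 0.06995 L/cmH2O = 0.4525 s.
Fraction remaining at end-expiration = e^(−Te/τ) = e^(−0.64/0.4525) = 0.2431 → 24.31%.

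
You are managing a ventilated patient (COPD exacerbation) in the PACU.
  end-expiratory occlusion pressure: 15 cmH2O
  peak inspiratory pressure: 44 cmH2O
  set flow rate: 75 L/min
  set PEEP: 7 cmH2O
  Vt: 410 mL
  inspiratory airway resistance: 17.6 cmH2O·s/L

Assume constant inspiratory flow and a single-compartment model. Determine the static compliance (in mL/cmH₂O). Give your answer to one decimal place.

58.6

Flow: 75 L/min ÷ 60 = 1.25 L/s.
Total PEEP = 15 cmH2O (set 7 + intrinsic 8); this is the baseline alveolar pressure.
Equation of motion (constant flow): PIP = Vt/C + R·V̇ + PEEP.
Vt/C = PIP − R·V̇ − PEEP = 44 − 17.6×1.25 − 15 = 44 − 22.0 − 15 = 7.0 cmH2O.
C = Vt / 7.0 = 410 / 7.0 = 58.571 mL/cmH2O.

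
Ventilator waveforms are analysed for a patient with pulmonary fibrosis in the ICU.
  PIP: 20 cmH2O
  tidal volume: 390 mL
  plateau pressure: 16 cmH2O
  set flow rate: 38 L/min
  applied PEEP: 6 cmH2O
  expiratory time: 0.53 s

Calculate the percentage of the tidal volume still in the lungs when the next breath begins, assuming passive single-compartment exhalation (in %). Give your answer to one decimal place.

Flow: 38 L/min ÷ 60 = 0.6333 L/s.
R = (PIP − Pplat)/V̇ = (20 − 16) / 0.6333 = 4.0/0.6333 = 6.316 cmH2O·s/L.
C = Vt/(Pplat − PEEP) = 390.0 / (16 − 6) = 390.0/10.0 = 39.0 mL/cmH2O.
τ = R × C = 6.316 × 0.039 L/cmH2O = 0.2463 s.
Fraction remaining at end-expiration = e^(−Te/τ) = e^(−0.53/0.2463) = 0.1163 → 11.63%.

11.6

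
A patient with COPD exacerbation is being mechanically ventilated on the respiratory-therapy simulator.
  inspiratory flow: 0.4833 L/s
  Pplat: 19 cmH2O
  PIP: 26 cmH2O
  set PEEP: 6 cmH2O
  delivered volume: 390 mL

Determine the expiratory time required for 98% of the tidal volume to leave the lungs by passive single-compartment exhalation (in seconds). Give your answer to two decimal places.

1.70

R = (PIP − Pplat)/V̇ = (26 − 19) / 0.4833 = 7.0/0.4833 = 14.484 cmH2O·s/L.
C = Vt/(Pplat − PEEP) = 390.0 / (19 − 6) = 390.0/13.0 = 30.0 mL/cmH2O.
τ = R × C = 14.484 × 0.03 L/cmH2O = 0.4345 s.
t = −τ·ln(1 − 0.98) = −0.4345·ln(0.02) = 1.7 s.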